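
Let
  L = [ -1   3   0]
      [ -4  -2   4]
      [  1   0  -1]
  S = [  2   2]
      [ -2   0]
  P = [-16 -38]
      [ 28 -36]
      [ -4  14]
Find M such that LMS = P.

M = L⁻¹PS⁻¹ (apply L⁻¹ on the left and S⁻¹ on the right).
det L = -2, so L⁻¹ = [[-1, -3/2, -6], [0, -1/2, -2], [-1, -3/2, -7]].
det S = 4; the adjugate gives S⁻¹ = [[0, -1/2], [1/2, 1/2]].
L⁻¹P = [[-2, 8], [-6, -10], [2, -6]].
M = (L⁻¹P)S⁻¹ = [[4, 5], [-5, -2], [-3, -4]].

M = [[4, 5], [-5, -2], [-3, -4]]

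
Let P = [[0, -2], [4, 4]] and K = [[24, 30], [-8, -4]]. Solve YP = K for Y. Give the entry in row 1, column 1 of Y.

Since P sits to the right of Y, Y = KP⁻¹.
det P = 8, so P⁻¹ = [[1/2, 1/4], [-1/2, 0]].
Y = KP⁻¹ = [[24, 30], [-8, -4]] · [[1/2, 1/4], [-1/2, 0]] = [[-3, 6], [-2, -2]].

-3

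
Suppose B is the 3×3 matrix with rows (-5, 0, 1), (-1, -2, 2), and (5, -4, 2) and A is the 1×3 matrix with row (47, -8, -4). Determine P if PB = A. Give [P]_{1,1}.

-6

Right-multiplying both sides by B⁻¹ gives P = AB⁻¹.
det B = -6; the adjugate gives B⁻¹ = [[-2/3, 2/3, -1/3], [-2, 5/2, -3/2], [-7/3, 10/3, -5/3]].
P = AB⁻¹ = [[47, -8, -4]] · [[-2/3, 2/3, -1/3], [-2, 5/2, -3/2], [-7/3, 10/3, -5/3]] = [[-6, -2, 3]].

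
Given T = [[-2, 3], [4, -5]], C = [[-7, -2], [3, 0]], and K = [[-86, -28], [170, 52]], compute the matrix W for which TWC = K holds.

Isolating W: multiply by T⁻¹ from the left and C⁻¹ from the right, so W = T⁻¹KC⁻¹.
det T = -2, so T⁻¹ = [[5/2, 3/2], [2, 1]].
det C = 6; the adjugate gives C⁻¹ = [[0, 1/3], [-1/2, -7/6]].
T⁻¹K = [[40, 8], [-2, -4]].
W = (T⁻¹K)C⁻¹ = [[-4, 4], [2, 4]].

W = [[-4, 4], [2, 4]]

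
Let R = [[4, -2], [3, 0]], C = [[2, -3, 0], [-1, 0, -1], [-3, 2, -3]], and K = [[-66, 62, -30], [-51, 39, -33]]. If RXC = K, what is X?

X = [[-3, 5, 2], [3, 1, 2]]

Left-multiply by R⁻¹ and right-multiply by C⁻¹: X = R⁻¹KC⁻¹.
det R = 6, so R⁻¹ = [[0, 1/3], [-1/2, 2/3]].
det C = 4, so C⁻¹ = [[1/2, -9/4, 3/4], [0, -3/2, 1/2], [-1/2, 5/4, -3/4]].
R⁻¹K = [[-17, 13, -11], [-1, -5, -7]].
X = (R⁻¹K)C⁻¹ = [[-3, 5, 2], [3, 1, 2]].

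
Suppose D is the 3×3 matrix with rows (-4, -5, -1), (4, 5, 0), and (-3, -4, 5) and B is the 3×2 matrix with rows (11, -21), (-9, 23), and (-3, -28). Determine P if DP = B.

Since D multiplies P on the left, P = D⁻¹B.
det D = 1; the adjugate gives D⁻¹ = [[25, 29, 5], [-20, -23, -4], [-1, -1, 0]].
P = D⁻¹B = [[25, 29, 5], [-20, -23, -4], [-1, -1, 0]] · [[11, -21], [-9, 23], [-3, -28]] = [[-1, 2], [-1, 3], [-2, -2]].

P = [[-1, 2], [-1, 3], [-2, -2]]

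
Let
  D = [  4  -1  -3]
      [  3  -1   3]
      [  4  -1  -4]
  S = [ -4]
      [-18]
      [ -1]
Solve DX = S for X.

Since D multiplies X on the left, X = D⁻¹S.
det D = 1; the adjugate gives D⁻¹ = [[7, -1, -6], [24, -4, -21], [1, 0, -1]].
X = D⁻¹S = [[7, -1, -6], [24, -4, -21], [1, 0, -1]] · [[-4], [-18], [-1]] = [[-4], [-3], [-3]].

X = [[-4], [-3], [-3]]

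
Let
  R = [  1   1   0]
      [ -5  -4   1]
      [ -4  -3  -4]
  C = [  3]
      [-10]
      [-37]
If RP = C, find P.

R is on the left of P, so left-multiply by R⁻¹: P = R⁻¹C.
det R = -5, so R⁻¹ = [[-19/5, -4/5, -1/5], [24/5, 4/5, 1/5], [1/5, 1/5, -1/5]].
P = R⁻¹C = [[-19/5, -4/5, -1/5], [24/5, 4/5, 1/5], [1/5, 1/5, -1/5]] · [[3], [-10], [-37]] = [[4], [-1], [6]].

P = [[4], [-1], [6]]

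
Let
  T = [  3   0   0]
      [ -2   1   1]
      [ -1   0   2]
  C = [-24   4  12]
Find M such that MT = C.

M = [[-4, 4, 4]]

T is on the right of M, so right-multiply by T⁻¹: M = CT⁻¹.
det T = 6, so T⁻¹ = [[1/3, 0, 0], [1/2, 1, -1/2], [1/6, 0, 1/2]].
M = CT⁻¹ = [[-24, 4, 12]] · [[1/3, 0, 0], [1/2, 1, -1/2], [1/6, 0, 1/2]] = [[-4, 4, 4]].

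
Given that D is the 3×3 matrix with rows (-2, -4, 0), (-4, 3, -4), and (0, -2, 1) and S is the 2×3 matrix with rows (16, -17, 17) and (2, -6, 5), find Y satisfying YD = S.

D is on the right of Y, so right-multiply by D⁻¹: Y = SD⁻¹.
det D = -6; the adjugate gives D⁻¹ = [[5/6, -2/3, -8/3], [-2/3, 1/3, 4/3], [-4/3, 2/3, 11/3]].
Y = SD⁻¹ = [[16, -17, 17], [2, -6, 5]] · [[5/6, -2/3, -8/3], [-2/3, 1/3, 4/3], [-4/3, 2/3, 11/3]] = [[2, -5, -3], [-1, 0, 5]].

Y = [[2, -5, -3], [-1, 0, 5]]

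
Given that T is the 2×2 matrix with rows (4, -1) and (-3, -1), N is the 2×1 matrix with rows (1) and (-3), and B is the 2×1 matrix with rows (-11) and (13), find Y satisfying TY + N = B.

Y = [[-4], [-4]]

TY = B − N = [[-12], [16]].
T is on the left of Y, so left-multiply by T⁻¹: Y = T⁻¹(B − N).
T has determinant -7; T⁻¹ = [[1/7, -1/7], [-3/7, -4/7]].
Y = T⁻¹(B − N) = [[-4], [-4]].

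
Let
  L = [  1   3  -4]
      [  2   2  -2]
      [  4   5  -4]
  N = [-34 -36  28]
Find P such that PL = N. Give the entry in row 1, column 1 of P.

2

Since L sits to the right of P, P = NL⁻¹.
L has determinant -6; L⁻¹ = [[-1/3, 4/3, -1/3], [0, -2, 1], [-1/3, -7/6, 2/3]].
P = NL⁻¹ = [[-34, -36, 28]] · [[-1/3, 4/3, -1/3], [0, -2, 1], [-1/3, -7/6, 2/3]] = [[2, -6, -6]].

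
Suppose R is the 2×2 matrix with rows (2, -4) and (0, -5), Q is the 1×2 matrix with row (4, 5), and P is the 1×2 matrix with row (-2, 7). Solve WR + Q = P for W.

W = [[-3, 2]]

WR = P − Q = [[-6, 2]].
R is on the right of W, so right-multiply by R⁻¹: W = (P − Q)R⁻¹.
det R = -10; the adjugate gives R⁻¹ = [[1/2, -2/5], [0, -1/5]].
W = (P − Q)R⁻¹ = [[-3, 2]].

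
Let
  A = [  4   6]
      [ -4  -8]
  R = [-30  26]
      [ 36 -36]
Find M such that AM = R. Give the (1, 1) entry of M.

-3

Since A multiplies M on the left, M = A⁻¹R.
A has determinant -8; A⁻¹ = [[1, 3/4], [-1/2, -1/2]].
M = A⁻¹R = [[1, 3/4], [-1/2, -1/2]] · [[-30, 26], [36, -36]] = [[-3, -1], [-3, 5]].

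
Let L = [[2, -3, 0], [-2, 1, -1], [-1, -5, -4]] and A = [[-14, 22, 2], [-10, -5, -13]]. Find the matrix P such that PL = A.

L is on the right of P, so right-multiply by L⁻¹: P = AL⁻¹.
L has determinant 3; L⁻¹ = [[-3, -4, 1], [-7/3, -8/3, 2/3], [11/3, 13/3, -4/3]].
P = AL⁻¹ = [[-14, 22, 2], [-10, -5, -13]] · [[-3, -4, 1], [-7/3, -8/3, 2/3], [11/3, 13/3, -4/3]] = [[-2, 6, -2], [-6, -3, 4]].

P = [[-2, 6, -2], [-6, -3, 4]]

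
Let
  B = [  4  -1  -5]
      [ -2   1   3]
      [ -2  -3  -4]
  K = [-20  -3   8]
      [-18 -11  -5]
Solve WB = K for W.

B is on the right of W, so right-multiply by B⁻¹: W = KB⁻¹.
B has determinant -6; B⁻¹ = [[-5/6, -11/6, -1/3], [7/3, 13/3, 1/3], [-4/3, -7/3, -1/3]].
W = KB⁻¹ = [[-20, -3, 8], [-18, -11, -5]] · [[-5/6, -11/6, -1/3], [7/3, 13/3, 1/3], [-4/3, -7/3, -1/3]] = [[-1, 5, 3], [-4, -3, 4]].

W = [[-1, 5, 3], [-4, -3, 4]]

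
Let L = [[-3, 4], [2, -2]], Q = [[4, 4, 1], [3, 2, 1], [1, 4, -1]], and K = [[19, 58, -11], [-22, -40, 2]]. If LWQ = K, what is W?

Isolating W: multiply by L⁻¹ from the left and Q⁻¹ from the right, so W = L⁻¹KQ⁻¹.
det L = -2; the adjugate gives L⁻¹ = [[1, 2], [1, 3/2]].
det Q = 2, so Q⁻¹ = [[-3, 4, 1], [2, -5/2, -1/2], [5, -6, -2]].
L⁻¹K = [[-25, -22, -7], [-14, -2, -8]].
W = (L⁻¹K)Q⁻¹ = [[-4, -3, 0], [-2, -3, 3]].

W = [[-4, -3, 0], [-2, -3, 3]]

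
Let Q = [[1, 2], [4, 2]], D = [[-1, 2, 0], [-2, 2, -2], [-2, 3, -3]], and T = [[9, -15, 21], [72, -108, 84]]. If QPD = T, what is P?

P = [[-5, -3, -5], [4, 3, -2]]

Isolating P: multiply by Q⁻¹ from the left and D⁻¹ from the right, so P = Q⁻¹TD⁻¹.
Q has determinant -6; Q⁻¹ = [[-1/3, 1/3], [2/3, -1/6]].
det D = -4; the adjugate gives D⁻¹ = [[0, -3/2, 1], [1/2, -3/4, 1/2], [1/2, 1/4, -1/2]].
Q⁻¹T = [[21, -31, 21], [-6, 8, 0]].
P = (Q⁻¹T)D⁻¹ = [[-5, -3, -5], [4, 3, -2]].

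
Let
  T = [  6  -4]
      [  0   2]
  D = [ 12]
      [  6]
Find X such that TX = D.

Left-multiplying both sides by T⁻¹ gives X = T⁻¹D.
det T = 12; the adjugate gives T⁻¹ = [[1/6, 1/3], [0, 1/2]].
X = T⁻¹D = [[1/6, 1/3], [0, 1/2]] · [[12], [6]] = [[4], [3]].

X = [[4], [3]]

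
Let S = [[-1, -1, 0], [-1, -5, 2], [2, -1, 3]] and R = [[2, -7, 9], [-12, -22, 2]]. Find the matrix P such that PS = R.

Right-multiplying both sides by S⁻¹ gives P = RS⁻¹.
S has determinant 6; S⁻¹ = [[-13/6, 1/2, -1/3], [7/6, -1/2, 1/3], [11/6, -1/2, 2/3]].
P = RS⁻¹ = [[2, -7, 9], [-12, -22, 2]] · [[-13/6, 1/2, -1/3], [7/6, -1/2, 1/3], [11/6, -1/2, 2/3]] = [[4, 0, 3], [4, 4, -2]].

P = [[4, 0, 3], [4, 4, -2]]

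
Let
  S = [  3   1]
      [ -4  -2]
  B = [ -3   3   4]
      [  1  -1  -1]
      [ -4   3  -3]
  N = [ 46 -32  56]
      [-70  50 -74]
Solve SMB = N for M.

M = S⁻¹NB⁻¹ (apply S⁻¹ on the left and B⁻¹ on the right).
det S = -2, so S⁻¹ = [[1, 1/2], [-2, -3/2]].
B has determinant -1; B⁻¹ = [[-6, -21, -1], [-7, -25, -1], [1, 3, 0]].
S⁻¹N = [[11, -7, 19], [13, -11, -1]].
M = (S⁻¹N)B⁻¹ = [[2, 1, -4], [-2, -1, -2]].

M = [[2, 1, -4], [-2, -1, -2]]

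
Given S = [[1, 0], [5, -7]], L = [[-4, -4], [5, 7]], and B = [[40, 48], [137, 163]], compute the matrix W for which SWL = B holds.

W = [[-5, 4], [-1, 1]]

W = S⁻¹BL⁻¹ (apply S⁻¹ on the left and L⁻¹ on the right).
S has determinant -7; S⁻¹ = [[1, 0], [5/7, -1/7]].
L has determinant -8; L⁻¹ = [[-7/8, -1/2], [5/8, 1/2]].
S⁻¹B = [[40, 48], [9, 11]].
W = (S⁻¹B)L⁻¹ = [[-5, 4], [-1, 1]].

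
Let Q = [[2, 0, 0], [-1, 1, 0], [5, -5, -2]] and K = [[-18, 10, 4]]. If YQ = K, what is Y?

Right-multiplying both sides by Q⁻¹ gives Y = KQ⁻¹.
det Q = -4, so Q⁻¹ = [[1/2, 0, 0], [1/2, 1, 0], [0, -5/2, -1/2]].
Y = KQ⁻¹ = [[-18, 10, 4]] · [[1/2, 0, 0], [1/2, 1, 0], [0, -5/2, -1/2]] = [[-4, 0, -2]].

Y = [[-4, 0, -2]]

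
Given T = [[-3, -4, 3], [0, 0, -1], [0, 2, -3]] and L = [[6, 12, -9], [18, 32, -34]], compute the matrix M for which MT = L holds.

T is on the right of M, so right-multiply by T⁻¹: M = LT⁻¹.
det T = -6; the adjugate gives T⁻¹ = [[-1/3, 1, -2/3], [0, -3/2, 1/2], [0, -1, 0]].
M = LT⁻¹ = [[6, 12, -9], [18, 32, -34]] · [[-1/3, 1, -2/3], [0, -3/2, 1/2], [0, -1, 0]] = [[-2, -3, 2], [-6, 4, 4]].

M = [[-2, -3, 2], [-6, 4, 4]]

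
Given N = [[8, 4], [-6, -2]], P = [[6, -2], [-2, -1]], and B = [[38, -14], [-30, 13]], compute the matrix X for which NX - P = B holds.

NX = B + P = [[44, -16], [-32, 12]].
N is on the left of X, so left-multiply by N⁻¹: X = N⁻¹(B + P).
N has determinant 8; N⁻¹ = [[-1/4, -1/2], [3/4, 1]].
X = N⁻¹(B + P) = [[5, -2], [1, 0]].

X = [[5, -2], [1, 0]]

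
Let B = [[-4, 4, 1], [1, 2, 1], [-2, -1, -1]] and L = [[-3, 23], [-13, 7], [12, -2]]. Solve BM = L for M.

Since B multiplies M on the left, M = B⁻¹L.
det B = 3; the adjugate gives B⁻¹ = [[-1/3, 1, 2/3], [-1/3, 2, 5/3], [1, -4, -4]].
M = B⁻¹L = [[-1/3, 1, 2/3], [-1/3, 2, 5/3], [1, -4, -4]] · [[-3, 23], [-13, 7], [12, -2]] = [[-4, -2], [-5, 3], [1, 3]].

M = [[-4, -2], [-5, 3], [1, 3]]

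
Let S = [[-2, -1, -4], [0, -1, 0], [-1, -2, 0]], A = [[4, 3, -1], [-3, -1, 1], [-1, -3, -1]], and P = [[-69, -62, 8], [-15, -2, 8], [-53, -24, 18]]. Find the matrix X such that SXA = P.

X = [[1, -5, -4], [3, -2, 3], [1, 1, -1]]

X = S⁻¹PA⁻¹ (apply S⁻¹ on the left and A⁻¹ on the right).
det S = 4, so S⁻¹ = [[0, 2, -1], [0, -1, 0], [-1/4, -3/4, 1/2]].
A has determinant -4; A⁻¹ = [[-1, -3/2, -1/2], [1, 5/4, 1/4], [-2, -9/4, -5/4]].
S⁻¹P = [[23, 20, -2], [15, 2, -8], [2, 5, 1]].
X = (S⁻¹P)A⁻¹ = [[1, -5, -4], [3, -2, 3], [1, 1, -1]].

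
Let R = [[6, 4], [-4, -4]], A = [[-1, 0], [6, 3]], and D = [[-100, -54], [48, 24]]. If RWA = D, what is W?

W = [[-4, -5], [4, 3]]

W = R⁻¹DA⁻¹ (apply R⁻¹ on the left and A⁻¹ on the right).
det R = -8, so R⁻¹ = [[1/2, 1/2], [-1/2, -3/4]].
det A = -3, so A⁻¹ = [[-1, 0], [2, 1/3]].
R⁻¹D = [[-26, -15], [14, 9]].
W = (R⁻¹D)A⁻¹ = [[-4, -5], [4, 3]].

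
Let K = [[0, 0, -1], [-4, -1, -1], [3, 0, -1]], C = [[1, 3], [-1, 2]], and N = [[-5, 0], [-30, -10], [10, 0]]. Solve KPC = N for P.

Left-multiply by K⁻¹ and right-multiply by C⁻¹: P = K⁻¹NC⁻¹.
det K = -3; the adjugate gives K⁻¹ = [[-1/3, 0, 1/3], [7/3, -1, -4/3], [-1, 0, 0]].
det C = 5, so C⁻¹ = [[2/5, -3/5], [1/5, 1/5]].
K⁻¹N = [[5, 0], [5, 10], [5, 0]].
P = (K⁻¹N)C⁻¹ = [[2, -3], [4, -1], [2, -3]].

P = [[2, -3], [4, -1], [2, -3]]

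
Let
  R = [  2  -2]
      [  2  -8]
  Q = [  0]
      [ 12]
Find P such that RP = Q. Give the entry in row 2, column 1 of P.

-2

Since R multiplies P on the left, P = R⁻¹Q.
det R = -12; the adjugate gives R⁻¹ = [[2/3, -1/6], [1/6, -1/6]].
P = R⁻¹Q = [[2/3, -1/6], [1/6, -1/6]] · [[0], [12]] = [[-2], [-2]].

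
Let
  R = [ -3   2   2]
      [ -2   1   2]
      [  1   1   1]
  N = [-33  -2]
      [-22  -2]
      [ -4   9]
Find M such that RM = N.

M = [[5, 4], [-6, 4], [-3, 1]]

Left-multiplying both sides by R⁻¹ gives M = R⁻¹N.
R has determinant 5; R⁻¹ = [[-1/5, 0, 2/5], [4/5, -1, 2/5], [-3/5, 1, 1/5]].
M = R⁻¹N = [[-1/5, 0, 2/5], [4/5, -1, 2/5], [-3/5, 1, 1/5]] · [[-33, -2], [-22, -2], [-4, 9]] = [[5, 4], [-6, 4], [-3, 1]].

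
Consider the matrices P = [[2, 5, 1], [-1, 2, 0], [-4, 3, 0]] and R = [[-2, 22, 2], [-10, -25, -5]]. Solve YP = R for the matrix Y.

Y = [[2, 6, 0], [-5, 0, 0]]

Right-multiplying both sides by P⁻¹ gives Y = RP⁻¹.
P has determinant 5; P⁻¹ = [[0, 3/5, -2/5], [0, 4/5, -1/5], [1, -26/5, 9/5]].
Y = RP⁻¹ = [[-2, 22, 2], [-10, -25, -5]] · [[0, 3/5, -2/5], [0, 4/5, -1/5], [1, -26/5, 9/5]] = [[2, 6, 0], [-5, 0, 0]].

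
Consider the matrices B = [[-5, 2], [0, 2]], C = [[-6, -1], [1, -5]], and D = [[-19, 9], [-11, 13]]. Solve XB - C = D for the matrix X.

X = [[5, -1], [2, 2]]

XB = D + C = [[-25, 8], [-10, 8]].
Since B sits to the right of X, X = (D + C)B⁻¹.
B has determinant -10; B⁻¹ = [[-1/5, 1/5], [0, 1/2]].
X = (D + C)B⁻¹ = [[5, -1], [2, 2]].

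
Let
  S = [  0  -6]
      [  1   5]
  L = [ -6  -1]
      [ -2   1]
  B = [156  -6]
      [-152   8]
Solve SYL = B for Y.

Y = [[2, 5], [3, 4]]

Left-multiply by S⁻¹ and right-multiply by L⁻¹: Y = S⁻¹BL⁻¹.
det S = 6, so S⁻¹ = [[5/6, 1], [-1/6, 0]].
det L = -8, so L⁻¹ = [[-1/8, -1/8], [-1/4, 3/4]].
S⁻¹B = [[-22, 3], [-26, 1]].
Y = (S⁻¹B)L⁻¹ = [[2, 5], [3, 4]].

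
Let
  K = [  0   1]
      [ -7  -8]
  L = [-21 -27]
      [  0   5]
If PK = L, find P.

P = [[-3, 3], [5, 0]]

K is on the right of P, so right-multiply by K⁻¹: P = LK⁻¹.
det K = 7; the adjugate gives K⁻¹ = [[-8/7, -1/7], [1, 0]].
P = LK⁻¹ = [[-21, -27], [0, 5]] · [[-8/7, -1/7], [1, 0]] = [[-3, 3], [5, 0]].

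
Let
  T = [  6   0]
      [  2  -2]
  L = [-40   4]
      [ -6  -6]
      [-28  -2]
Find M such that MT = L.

Right-multiplying both sides by T⁻¹ gives M = LT⁻¹.
T has determinant -12; T⁻¹ = [[1/6, 0], [1/6, -1/2]].
M = LT⁻¹ = [[-40, 4], [-6, -6], [-28, -2]] · [[1/6, 0], [1/6, -1/2]] = [[-6, -2], [-2, 3], [-5, 1]].

M = [[-6, -2], [-2, 3], [-5, 1]]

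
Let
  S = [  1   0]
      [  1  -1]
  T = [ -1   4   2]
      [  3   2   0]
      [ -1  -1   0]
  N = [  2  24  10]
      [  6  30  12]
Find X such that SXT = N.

X = [[5, 3, 2], [-1, -3, -4]]

X = S⁻¹NT⁻¹ (apply S⁻¹ on the left and T⁻¹ on the right).
det S = -1; the adjugate gives S⁻¹ = [[1, 0], [1, -1]].
det T = -2, so T⁻¹ = [[0, 1, 2], [0, -1, -3], [1/2, 5/2, 7]].
S⁻¹N = [[2, 24, 10], [-4, -6, -2]].
X = (S⁻¹N)T⁻¹ = [[5, 3, 2], [-1, -3, -4]].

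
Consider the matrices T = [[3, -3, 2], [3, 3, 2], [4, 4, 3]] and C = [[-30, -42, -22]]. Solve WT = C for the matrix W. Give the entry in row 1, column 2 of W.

Right-multiplying both sides by T⁻¹ gives W = CT⁻¹.
T has determinant 6; T⁻¹ = [[1/6, 17/6, -2], [-1/6, 1/6, 0], [0, -4, 3]].
W = CT⁻¹ = [[-30, -42, -22]] · [[1/6, 17/6, -2], [-1/6, 1/6, 0], [0, -4, 3]] = [[2, -4, -6]].

-4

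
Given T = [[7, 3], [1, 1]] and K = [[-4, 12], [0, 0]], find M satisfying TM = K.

M = [[-1, 3], [1, -3]]

Since T multiplies M on the left, M = T⁻¹K.
det T = 4; the adjugate gives T⁻¹ = [[1/4, -3/4], [-1/4, 7/4]].
M = T⁻¹K = [[1/4, -3/4], [-1/4, 7/4]] · [[-4, 12], [0, 0]] = [[-1, 3], [1, -3]].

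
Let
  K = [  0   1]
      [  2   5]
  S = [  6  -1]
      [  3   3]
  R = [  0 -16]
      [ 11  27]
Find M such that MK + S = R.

M = [[0, -3], [4, 4]]

MK = R − S = [[-6, -15], [8, 24]].
Right-multiplying both sides by K⁻¹ gives M = (R − S)K⁻¹.
det K = -2, so K⁻¹ = [[-5/2, 1/2], [1, 0]].
M = (R − S)K⁻¹ = [[0, -3], [4, 4]].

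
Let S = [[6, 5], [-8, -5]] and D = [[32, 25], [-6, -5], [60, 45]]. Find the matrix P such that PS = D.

P = [[4, -1], [-1, 0], [6, -3]]

Since S sits to the right of P, P = DS⁻¹.
det S = 10; the adjugate gives S⁻¹ = [[-1/2, -1/2], [4/5, 3/5]].
P = DS⁻¹ = [[32, 25], [-6, -5], [60, 45]] · [[-1/2, -1/2], [4/5, 3/5]] = [[4, -1], [-1, 0], [6, -3]].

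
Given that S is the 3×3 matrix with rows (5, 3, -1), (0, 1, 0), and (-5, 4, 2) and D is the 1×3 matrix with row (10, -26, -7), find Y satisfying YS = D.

Right-multiplying both sides by S⁻¹ gives Y = DS⁻¹.
det S = 5, so S⁻¹ = [[2/5, -2, 1/5], [0, 1, 0], [1, -7, 1]].
Y = DS⁻¹ = [[10, -26, -7]] · [[2/5, -2, 1/5], [0, 1, 0], [1, -7, 1]] = [[-3, 3, -5]].

Y = [[-3, 3, -5]]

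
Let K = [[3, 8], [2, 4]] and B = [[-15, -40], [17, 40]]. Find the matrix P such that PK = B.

P = [[-5, 0], [3, 4]]

Right-multiplying both sides by K⁻¹ gives P = BK⁻¹.
det K = -4; the adjugate gives K⁻¹ = [[-1, 2], [1/2, -3/4]].
P = BK⁻¹ = [[-15, -40], [17, 40]] · [[-1, 2], [1/2, -3/4]] = [[-5, 0], [3, 4]].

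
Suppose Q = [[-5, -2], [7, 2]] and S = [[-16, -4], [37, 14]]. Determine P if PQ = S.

Since Q sits to the right of P, P = SQ⁻¹.
det Q = 4, so Q⁻¹ = [[1/2, 1/2], [-7/4, -5/4]].
P = SQ⁻¹ = [[-16, -4], [37, 14]] · [[1/2, 1/2], [-7/4, -5/4]] = [[-1, -3], [-6, 1]].

P = [[-1, -3], [-6, 1]]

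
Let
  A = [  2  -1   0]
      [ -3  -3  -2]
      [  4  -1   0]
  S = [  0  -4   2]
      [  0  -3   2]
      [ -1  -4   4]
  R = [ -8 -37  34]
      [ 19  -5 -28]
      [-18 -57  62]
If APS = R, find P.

P = [[-1, -2, 5], [-4, -3, 2], [3, 0, -1]]

P = A⁻¹RS⁻¹ (apply A⁻¹ on the left and S⁻¹ on the right).
det A = 4, so A⁻¹ = [[-1/2, 0, 1/2], [-2, 0, 1], [15/4, -1/2, -9/4]].
det S = 2, so S⁻¹ = [[-2, 4, -1], [-1, 1, 0], [-3/2, 2, 0]].
A⁻¹R = [[-5, -10, 14], [-2, 17, -6], [1, -8, 2]].
P = (A⁻¹R)S⁻¹ = [[-1, -2, 5], [-4, -3, 2], [3, 0, -1]].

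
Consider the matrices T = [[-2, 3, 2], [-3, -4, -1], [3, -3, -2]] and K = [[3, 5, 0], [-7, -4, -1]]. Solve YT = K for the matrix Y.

Right-multiplying both sides by T⁻¹ gives Y = KT⁻¹.
det T = 5; the adjugate gives T⁻¹ = [[1, 0, 1], [-9/5, -2/5, -8/5], [21/5, 3/5, 17/5]].
Y = KT⁻¹ = [[3, 5, 0], [-7, -4, -1]] · [[1, 0, 1], [-9/5, -2/5, -8/5], [21/5, 3/5, 17/5]] = [[-6, -2, -5], [-4, 1, -4]].

Y = [[-6, -2, -5], [-4, 1, -4]]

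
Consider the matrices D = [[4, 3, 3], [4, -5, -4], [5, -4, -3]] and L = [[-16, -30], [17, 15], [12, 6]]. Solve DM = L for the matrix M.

Since D multiplies M on the left, M = D⁻¹L.
D has determinant -1; D⁻¹ = [[1, 3, -3], [8, 27, -28], [-9, -31, 32]].
M = D⁻¹L = [[1, 3, -3], [8, 27, -28], [-9, -31, 32]] · [[-16, -30], [17, 15], [12, 6]] = [[-1, -3], [-5, -3], [1, -3]].

M = [[-1, -3], [-5, -3], [1, -3]]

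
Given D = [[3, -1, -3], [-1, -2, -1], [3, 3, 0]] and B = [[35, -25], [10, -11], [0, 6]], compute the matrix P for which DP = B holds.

P = [[5, -2], [-5, 4], [-5, 5]]

D is on the left of P, so left-multiply by D⁻¹: P = D⁻¹B.
D has determinant 3; D⁻¹ = [[1, -3, -5/3], [-1, 3, 2], [1, -4, -7/3]].
P = D⁻¹B = [[1, -3, -5/3], [-1, 3, 2], [1, -4, -7/3]] · [[35, -25], [10, -11], [0, 6]] = [[5, -2], [-5, 4], [-5, 5]].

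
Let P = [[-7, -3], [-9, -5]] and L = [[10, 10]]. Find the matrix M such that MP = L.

M = [[5, -5]]

P is on the right of M, so right-multiply by P⁻¹: M = LP⁻¹.
det P = 8; the adjugate gives P⁻¹ = [[-5/8, 3/8], [9/8, -7/8]].
M = LP⁻¹ = [[10, 10]] · [[-5/8, 3/8], [9/8, -7/8]] = [[5, -5]].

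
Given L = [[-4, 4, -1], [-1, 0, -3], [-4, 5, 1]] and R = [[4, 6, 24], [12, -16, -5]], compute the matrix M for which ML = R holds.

Since L sits to the right of M, M = RL⁻¹.
det L = -3; the adjugate gives L⁻¹ = [[-5, 3, 4], [-13/3, 8/3, 11/3], [5/3, -4/3, -4/3]].
M = RL⁻¹ = [[4, 6, 24], [12, -16, -5]] · [[-5, 3, 4], [-13/3, 8/3, 11/3], [5/3, -4/3, -4/3]] = [[-6, -4, 6], [1, 0, -4]].

M = [[-6, -4, 6], [1, 0, -4]]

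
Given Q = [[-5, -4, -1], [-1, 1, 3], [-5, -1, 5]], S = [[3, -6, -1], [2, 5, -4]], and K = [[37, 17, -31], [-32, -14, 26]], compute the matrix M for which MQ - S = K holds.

M = [[-3, -5, -4], [3, 5, 2]]

MQ = K + S = [[40, 11, -32], [-30, -9, 22]].
Since Q sits to the right of M, M = (K + S)Q⁻¹.
Q has determinant -6; Q⁻¹ = [[-4/3, -7/2, 11/6], [5/3, 5, -8/3], [-1, -5/2, 3/2]].
M = (K + S)Q⁻¹ = [[-3, -5, -4], [3, 5, 2]].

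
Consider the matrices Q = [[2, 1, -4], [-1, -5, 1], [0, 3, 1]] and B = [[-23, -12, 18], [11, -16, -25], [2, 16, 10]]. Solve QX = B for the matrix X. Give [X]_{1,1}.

-1

Q is on the left of X, so left-multiply by Q⁻¹: X = Q⁻¹B.
det Q = -3; the adjugate gives Q⁻¹ = [[8/3, 13/3, 19/3], [-1/3, -2/3, -2/3], [1, 2, 3]].
X = Q⁻¹B = [[8/3, 13/3, 19/3], [-1/3, -2/3, -2/3], [1, 2, 3]] · [[-23, -12, 18], [11, -16, -25], [2, 16, 10]] = [[-1, 0, 3], [-1, 4, 4], [5, 4, -2]].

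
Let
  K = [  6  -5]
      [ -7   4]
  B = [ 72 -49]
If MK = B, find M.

M = [[5, -6]]

K is on the right of M, so right-multiply by K⁻¹: M = BK⁻¹.
K has determinant -11; K⁻¹ = [[-4/11, -5/11], [-7/11, -6/11]].
M = BK⁻¹ = [[72, -49]] · [[-4/11, -5/11], [-7/11, -6/11]] = [[5, -6]].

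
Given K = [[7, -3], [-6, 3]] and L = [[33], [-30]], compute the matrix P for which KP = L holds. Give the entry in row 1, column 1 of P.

Left-multiplying both sides by K⁻¹ gives P = K⁻¹L.
det K = 3; the adjugate gives K⁻¹ = [[1, 1], [2, 7/3]].
P = K⁻¹L = [[1, 1], [2, 7/3]] · [[33], [-30]] = [[3], [-4]].

3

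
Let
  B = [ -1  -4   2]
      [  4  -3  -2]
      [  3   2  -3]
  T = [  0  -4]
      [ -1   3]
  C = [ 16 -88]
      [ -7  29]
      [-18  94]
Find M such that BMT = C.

Isolating M: multiply by B⁻¹ from the left and T⁻¹ from the right, so M = B⁻¹CT⁻¹.
B has determinant -3; B⁻¹ = [[-13/3, 8/3, -14/3], [-2, 1, -2], [-17/3, 10/3, -19/3]].
det T = -4; the adjugate gives T⁻¹ = [[-3/4, -1], [-1/4, 0]].
B⁻¹C = [[-4, 20], [-3, 17], [0, 0]].
M = (B⁻¹C)T⁻¹ = [[-2, 4], [-2, 3], [0, 0]].

M = [[-2, 4], [-2, 3], [0, 0]]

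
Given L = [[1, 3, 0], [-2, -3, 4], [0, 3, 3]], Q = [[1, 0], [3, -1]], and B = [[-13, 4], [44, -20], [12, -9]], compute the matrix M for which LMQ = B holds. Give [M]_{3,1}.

-3

Isolating M: multiply by L⁻¹ from the left and Q⁻¹ from the right, so M = L⁻¹BQ⁻¹.
det L = -3; the adjugate gives L⁻¹ = [[7, 3, -4], [-2, -1, 4/3], [2, 1, -1]].
det Q = -1; the adjugate gives Q⁻¹ = [[1, 0], [3, -1]].
L⁻¹B = [[-7, 4], [-2, 0], [6, -3]].
M = (L⁻¹B)Q⁻¹ = [[5, -4], [-2, 0], [-3, 3]].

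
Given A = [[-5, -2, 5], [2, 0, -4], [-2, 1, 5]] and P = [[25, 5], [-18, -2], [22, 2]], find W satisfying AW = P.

Since A multiplies W on the left, W = A⁻¹P.
det A = -6; the adjugate gives A⁻¹ = [[-2/3, -5/2, -4/3], [1/3, 5/2, 5/3], [-1/3, -3/2, -2/3]].
W = A⁻¹P = [[-2/3, -5/2, -4/3], [1/3, 5/2, 5/3], [-1/3, -3/2, -2/3]] · [[25, 5], [-18, -2], [22, 2]] = [[-1, -1], [0, 0], [4, 0]].

W = [[-1, -1], [0, 0], [4, 0]]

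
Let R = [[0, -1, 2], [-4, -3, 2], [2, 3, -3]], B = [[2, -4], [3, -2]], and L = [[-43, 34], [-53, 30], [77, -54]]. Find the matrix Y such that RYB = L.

Y = [[-1, -1], [0, 5], [-1, -4]]

Y = R⁻¹LB⁻¹ (apply R⁻¹ on the left and B⁻¹ on the right).
det R = -4; the adjugate gives R⁻¹ = [[-3/4, -3/4, -1], [2, 1, 2], [3/2, 1/2, 1]].
det B = 8; the adjugate gives B⁻¹ = [[-1/4, 1/2], [-3/8, 1/4]].
R⁻¹L = [[-5, 6], [15, -10], [-14, 12]].
Y = (R⁻¹L)B⁻¹ = [[-1, -1], [0, 5], [-1, -4]].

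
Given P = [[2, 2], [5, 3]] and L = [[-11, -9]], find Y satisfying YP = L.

P is on the right of Y, so right-multiply by P⁻¹: Y = LP⁻¹.
det P = -4, so P⁻¹ = [[-3/4, 1/2], [5/4, -1/2]].
Y = LP⁻¹ = [[-11, -9]] · [[-3/4, 1/2], [5/4, -1/2]] = [[-3, -1]].

Y = [[-3, -1]]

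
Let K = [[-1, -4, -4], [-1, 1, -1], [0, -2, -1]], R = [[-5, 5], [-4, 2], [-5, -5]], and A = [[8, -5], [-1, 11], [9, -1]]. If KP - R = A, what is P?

P = [[-3, -4], [-4, 5], [4, -4]]

KP = A + R = [[3, 0], [-5, 13], [4, -6]].
Left-multiplying both sides by K⁻¹ gives P = K⁻¹(A + R).
det K = -1, so K⁻¹ = [[3, -4, -8], [1, -1, -3], [-2, 2, 5]].
P = K⁻¹(A + R) = [[-3, -4], [-4, 5], [4, -4]].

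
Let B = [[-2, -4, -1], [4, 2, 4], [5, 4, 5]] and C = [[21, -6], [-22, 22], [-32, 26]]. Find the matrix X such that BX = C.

X = [[-5, 4], [-3, -1], [1, 2]]

Since B multiplies X on the left, X = B⁻¹C.
B has determinant 6; B⁻¹ = [[-1, 8/3, -7/3], [0, -5/6, 2/3], [1, -2, 2]].
X = B⁻¹C = [[-1, 8/3, -7/3], [0, -5/6, 2/3], [1, -2, 2]] · [[21, -6], [-22, 22], [-32, 26]] = [[-5, 4], [-3, -1], [1, 2]].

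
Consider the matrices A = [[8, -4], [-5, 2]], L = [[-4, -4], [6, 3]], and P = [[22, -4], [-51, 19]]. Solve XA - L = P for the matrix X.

X = [[1, -2], [-5, 1]]

XA = P + L = [[18, -8], [-45, 22]].
Since A sits to the right of X, X = (P + L)A⁻¹.
A has determinant -4; A⁻¹ = [[-1/2, -1], [-5/4, -2]].
X = (P + L)A⁻¹ = [[1, -2], [-5, 1]].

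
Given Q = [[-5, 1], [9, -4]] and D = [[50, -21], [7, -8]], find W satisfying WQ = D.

Since Q sits to the right of W, W = DQ⁻¹.
det Q = 11; the adjugate gives Q⁻¹ = [[-4/11, -1/11], [-9/11, -5/11]].
W = DQ⁻¹ = [[50, -21], [7, -8]] · [[-4/11, -1/11], [-9/11, -5/11]] = [[-1, 5], [4, 3]].

W = [[-1, 5], [4, 3]]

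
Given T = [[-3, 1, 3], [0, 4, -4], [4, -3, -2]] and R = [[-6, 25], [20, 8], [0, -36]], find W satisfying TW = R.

T is on the left of W, so left-multiply by T⁻¹: W = T⁻¹R.
T has determinant -4; T⁻¹ = [[5, 7/4, 4], [4, 3/2, 3], [4, 5/4, 3]].
W = T⁻¹R = [[5, 7/4, 4], [4, 3/2, 3], [4, 5/4, 3]] · [[-6, 25], [20, 8], [0, -36]] = [[5, -5], [6, 4], [1, 2]].

W = [[5, -5], [6, 4], [1, 2]]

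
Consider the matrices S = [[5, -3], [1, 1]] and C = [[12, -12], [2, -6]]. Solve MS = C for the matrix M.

S is on the right of M, so right-multiply by S⁻¹: M = CS⁻¹.
S has determinant 8; S⁻¹ = [[1/8, 3/8], [-1/8, 5/8]].
M = CS⁻¹ = [[12, -12], [2, -6]] · [[1/8, 3/8], [-1/8, 5/8]] = [[3, -3], [1, -3]].

M = [[3, -3], [1, -3]]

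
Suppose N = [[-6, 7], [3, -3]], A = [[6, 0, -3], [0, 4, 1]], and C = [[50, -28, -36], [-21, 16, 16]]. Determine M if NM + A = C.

M = [[-5, 0, 2], [2, -4, -3]]

NM = C − A = [[44, -28, -33], [-21, 12, 15]].
Since N multiplies M on the left, M = N⁻¹(C − A).
det N = -3, so N⁻¹ = [[1, 7/3], [1, 2]].
M = N⁻¹(C − A) = [[-5, 0, 2], [2, -4, -3]].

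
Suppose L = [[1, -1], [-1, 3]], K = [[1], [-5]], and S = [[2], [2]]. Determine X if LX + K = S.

X = [[5], [4]]

LX = S − K = [[1], [7]].
L is on the left of X, so left-multiply by L⁻¹: X = L⁻¹(S − K).
L has determinant 2; L⁻¹ = [[3/2, 1/2], [1/2, 1/2]].
X = L⁻¹(S − K) = [[5], [4]].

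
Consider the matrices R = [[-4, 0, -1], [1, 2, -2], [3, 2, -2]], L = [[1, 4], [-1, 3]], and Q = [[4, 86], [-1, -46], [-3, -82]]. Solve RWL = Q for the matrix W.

W = [[-3, -2], [-4, -4], [-2, -2]]

Isolating W: multiply by R⁻¹ from the left and L⁻¹ from the right, so W = R⁻¹QL⁻¹.
det R = 4, so R⁻¹ = [[0, -1/2, 1/2], [-1, 11/4, -9/4], [-1, 2, -2]].
L has determinant 7; L⁻¹ = [[3/7, -4/7], [1/7, 1/7]].
R⁻¹Q = [[-1, -18], [0, -28], [0, -14]].
W = (R⁻¹Q)L⁻¹ = [[-3, -2], [-4, -4], [-2, -2]].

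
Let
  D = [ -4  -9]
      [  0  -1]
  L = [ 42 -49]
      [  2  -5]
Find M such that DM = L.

Since D multiplies M on the left, M = D⁻¹L.
det D = 4; the adjugate gives D⁻¹ = [[-1/4, 9/4], [0, -1]].
M = D⁻¹L = [[-1/4, 9/4], [0, -1]] · [[42, -49], [2, -5]] = [[-6, 1], [-2, 5]].

M = [[-6, 1], [-2, 5]]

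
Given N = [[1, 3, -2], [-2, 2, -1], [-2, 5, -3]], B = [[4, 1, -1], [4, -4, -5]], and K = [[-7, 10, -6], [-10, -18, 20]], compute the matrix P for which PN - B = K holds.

P = [[-1, -3, 4], [-4, 5, -4]]

PN = K + B = [[-3, 11, -7], [-6, -22, 15]].
Right-multiplying both sides by N⁻¹ gives P = (K + B)N⁻¹.
N has determinant -1; N⁻¹ = [[1, 1, -1], [4, 7, -5], [6, 11, -8]].
P = (K + B)N⁻¹ = [[-1, -3, 4], [-4, 5, -4]].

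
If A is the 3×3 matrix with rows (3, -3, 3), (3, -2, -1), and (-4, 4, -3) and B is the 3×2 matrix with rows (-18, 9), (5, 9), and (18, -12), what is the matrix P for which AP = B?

Left-multiplying both sides by A⁻¹ gives P = A⁻¹B.
A has determinant 3; A⁻¹ = [[10/3, 1, 3], [13/3, 1, 4], [4/3, 0, 1]].
P = A⁻¹B = [[10/3, 1, 3], [13/3, 1, 4], [4/3, 0, 1]] · [[-18, 9], [5, 9], [18, -12]] = [[-1, 3], [-1, 0], [-6, 0]].

P = [[-1, 3], [-1, 0], [-6, 0]]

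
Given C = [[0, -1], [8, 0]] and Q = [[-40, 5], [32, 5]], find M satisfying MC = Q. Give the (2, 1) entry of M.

-5

Since C sits to the right of M, M = QC⁻¹.
det C = 8, so C⁻¹ = [[0, 1/8], [-1, 0]].
M = QC⁻¹ = [[-40, 5], [32, 5]] · [[0, 1/8], [-1, 0]] = [[-5, -5], [-5, 4]].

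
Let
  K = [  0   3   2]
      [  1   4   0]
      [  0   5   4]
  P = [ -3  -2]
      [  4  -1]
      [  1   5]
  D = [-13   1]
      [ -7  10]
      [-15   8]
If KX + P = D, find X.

KX = D − P = [[-10, 3], [-11, 11], [-16, 3]].
Left-multiplying both sides by K⁻¹ gives X = K⁻¹(D − P).
det K = -2, so K⁻¹ = [[-8, 1, 4], [2, 0, -1], [-5/2, 0, 3/2]].
X = K⁻¹(D − P) = [[5, -1], [-4, 3], [1, -3]].

X = [[5, -1], [-4, 3], [1, -3]]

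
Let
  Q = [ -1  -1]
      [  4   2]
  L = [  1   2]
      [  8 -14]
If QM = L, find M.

M = [[5, -5], [-6, 3]]

Left-multiplying both sides by Q⁻¹ gives M = Q⁻¹L.
Q has determinant 2; Q⁻¹ = [[1, 1/2], [-2, -1/2]].
M = Q⁻¹L = [[1, 1/2], [-2, -1/2]] · [[1, 2], [8, -14]] = [[5, -5], [-6, 3]].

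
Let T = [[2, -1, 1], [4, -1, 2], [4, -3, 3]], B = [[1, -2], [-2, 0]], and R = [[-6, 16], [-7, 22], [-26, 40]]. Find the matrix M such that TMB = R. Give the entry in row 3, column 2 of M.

Left-multiply by T⁻¹ and right-multiply by B⁻¹: M = T⁻¹RB⁻¹.
det T = 2, so T⁻¹ = [[3/2, 0, -1/2], [-2, 1, 0], [-4, 1, 1]].
det B = -4; the adjugate gives B⁻¹ = [[0, -1/2], [-1/2, -1/4]].
T⁻¹R = [[4, 4], [5, -10], [-9, -2]].
M = (T⁻¹R)B⁻¹ = [[-2, -3], [5, 0], [1, 5]].

5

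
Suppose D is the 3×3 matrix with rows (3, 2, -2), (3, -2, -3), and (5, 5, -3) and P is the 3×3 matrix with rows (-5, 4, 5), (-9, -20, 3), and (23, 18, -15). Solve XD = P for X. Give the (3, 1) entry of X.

Right-multiplying both sides by D⁻¹ gives X = PD⁻¹.
D has determinant 1; D⁻¹ = [[21, -4, -10], [-6, 1, 3], [25, -5, -12]].
X = PD⁻¹ = [[-5, 4, 5], [-9, -20, 3], [23, 18, -15]] · [[21, -4, -10], [-6, 1, 3], [25, -5, -12]] = [[-4, -1, 2], [6, 1, -6], [0, 1, 4]].

0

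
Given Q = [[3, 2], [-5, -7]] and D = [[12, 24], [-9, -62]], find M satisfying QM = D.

Left-multiplying both sides by Q⁻¹ gives M = Q⁻¹D.
Q has determinant -11; Q⁻¹ = [[7/11, 2/11], [-5/11, -3/11]].
M = Q⁻¹D = [[7/11, 2/11], [-5/11, -3/11]] · [[12, 24], [-9, -62]] = [[6, 4], [-3, 6]].

M = [[6, 4], [-3, 6]]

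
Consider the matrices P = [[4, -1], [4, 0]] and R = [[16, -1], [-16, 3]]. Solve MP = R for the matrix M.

Since P sits to the right of M, M = RP⁻¹.
det P = 4; the adjugate gives P⁻¹ = [[0, 1/4], [-1, 1]].
M = RP⁻¹ = [[16, -1], [-16, 3]] · [[0, 1/4], [-1, 1]] = [[1, 3], [-3, -1]].

M = [[1, 3], [-3, -1]]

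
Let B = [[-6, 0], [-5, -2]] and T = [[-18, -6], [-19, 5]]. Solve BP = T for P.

Since B multiplies P on the left, P = B⁻¹T.
B has determinant 12; B⁻¹ = [[-1/6, 0], [5/12, -1/2]].
P = B⁻¹T = [[-1/6, 0], [5/12, -1/2]] · [[-18, -6], [-19, 5]] = [[3, 1], [2, -5]].

P = [[3, 1], [2, -5]]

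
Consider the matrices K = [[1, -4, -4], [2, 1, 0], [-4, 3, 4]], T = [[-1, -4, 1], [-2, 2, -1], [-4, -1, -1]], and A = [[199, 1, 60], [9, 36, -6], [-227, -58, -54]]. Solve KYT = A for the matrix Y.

Y = [[-3, 2, -5], [3, 5, 4], [-4, 0, 5]]

Left-multiply by K⁻¹ and right-multiply by T⁻¹: Y = K⁻¹AT⁻¹.
det K = -4; the adjugate gives K⁻¹ = [[-1, -1, -1], [2, 3, 2], [-5/2, -13/4, -9/4]].
det T = 5; the adjugate gives T⁻¹ = [[-3/5, -1, 2/5], [2/5, 1, -3/5], [2, 3, -2]].
K⁻¹A = [[19, 21, 0], [-29, -6, -6], [-16, 11, -9]].
Y = (K⁻¹A)T⁻¹ = [[-3, 2, -5], [3, 5, 4], [-4, 0, 5]].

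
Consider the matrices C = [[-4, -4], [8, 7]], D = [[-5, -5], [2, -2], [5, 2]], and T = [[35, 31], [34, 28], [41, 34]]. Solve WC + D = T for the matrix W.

WC = T − D = [[40, 36], [32, 30], [36, 32]].
C is on the right of W, so right-multiply by C⁻¹: W = (T − D)C⁻¹.
C has determinant 4; C⁻¹ = [[7/4, 1], [-2, -1]].
W = (T − D)C⁻¹ = [[-2, 4], [-4, 2], [-1, 4]].

W = [[-2, 4], [-4, 2], [-1, 4]]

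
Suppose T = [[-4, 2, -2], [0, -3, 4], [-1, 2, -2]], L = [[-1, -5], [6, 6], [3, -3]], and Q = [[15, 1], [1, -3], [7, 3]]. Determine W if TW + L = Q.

TW = Q − L = [[16, 6], [-5, -9], [4, 6]].
Since T multiplies W on the left, W = T⁻¹(Q − L).
T has determinant 6; T⁻¹ = [[-1/3, 0, 1/3], [-2/3, 1, 8/3], [-1/2, 1, 2]].
W = T⁻¹(Q − L) = [[-4, 0], [-5, 3], [-5, 0]].

W = [[-4, 0], [-5, 3], [-5, 0]]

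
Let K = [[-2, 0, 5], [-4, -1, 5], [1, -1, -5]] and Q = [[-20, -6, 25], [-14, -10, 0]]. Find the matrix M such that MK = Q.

Since K sits to the right of M, M = QK⁻¹.
det K = 5; the adjugate gives K⁻¹ = [[2, -1, 1], [-3, 1, -2], [1, -2/5, 2/5]].
M = QK⁻¹ = [[-20, -6, 25], [-14, -10, 0]] · [[2, -1, 1], [-3, 1, -2], [1, -2/5, 2/5]] = [[3, 4, 2], [2, 4, 6]].

M = [[3, 4, 2], [2, 4, 6]]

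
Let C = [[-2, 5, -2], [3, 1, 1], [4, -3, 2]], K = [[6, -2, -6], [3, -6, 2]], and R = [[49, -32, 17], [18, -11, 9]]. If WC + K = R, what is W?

WC = R − K = [[43, -30, 23], [15, -5, 7]].
Right-multiplying both sides by C⁻¹ gives W = (R − K)C⁻¹.
det C = 6, so C⁻¹ = [[5/6, -2/3, 7/6], [-1/3, 2/3, -2/3], [-13/6, 7/3, -17/6]].
W = (R − K)C⁻¹ = [[-4, 5, 5], [-1, 3, 1]].

W = [[-4, 5, 5], [-1, 3, 1]]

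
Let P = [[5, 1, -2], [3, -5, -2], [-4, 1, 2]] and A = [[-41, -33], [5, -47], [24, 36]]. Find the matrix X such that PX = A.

Since P multiplies X on the left, X = P⁻¹A.
det P = -4; the adjugate gives P⁻¹ = [[2, 1, 3], [-1/2, -1/2, -1], [17/4, 9/4, 7]].
X = P⁻¹A = [[2, 1, 3], [-1/2, -1/2, -1], [17/4, 9/4, 7]] · [[-41, -33], [5, -47], [24, 36]] = [[-5, -5], [-6, 4], [5, 6]].

X = [[-5, -5], [-6, 4], [5, 6]]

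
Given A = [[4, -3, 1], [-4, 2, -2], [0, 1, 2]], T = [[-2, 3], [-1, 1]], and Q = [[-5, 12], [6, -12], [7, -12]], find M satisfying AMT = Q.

Left-multiply by A⁻¹ and right-multiply by T⁻¹: M = A⁻¹QT⁻¹.
det A = -4; the adjugate gives A⁻¹ = [[-3/2, -7/4, -1], [-2, -2, -1], [1, 1, 1]].
T has determinant 1; T⁻¹ = [[1, -3], [1, -2]].
A⁻¹Q = [[-10, 15], [-9, 12], [8, -12]].
M = (A⁻¹Q)T⁻¹ = [[5, 0], [3, 3], [-4, 0]].

M = [[5, 0], [3, 3], [-4, 0]]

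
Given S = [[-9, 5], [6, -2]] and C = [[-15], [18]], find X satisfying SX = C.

Left-multiplying both sides by S⁻¹ gives X = S⁻¹C.
det S = -12; the adjugate gives S⁻¹ = [[1/6, 5/12], [1/2, 3/4]].
X = S⁻¹C = [[1/6, 5/12], [1/2, 3/4]] · [[-15], [18]] = [[5], [6]].

X = [[5], [6]]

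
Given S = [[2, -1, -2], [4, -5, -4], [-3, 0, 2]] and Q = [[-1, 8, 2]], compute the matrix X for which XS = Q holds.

Right-multiplying both sides by S⁻¹ gives X = QS⁻¹.
det S = 6, so S⁻¹ = [[-5/3, 1/3, -1], [2/3, -1/3, 0], [-5/2, 1/2, -1]].
X = QS⁻¹ = [[-1, 8, 2]] · [[-5/3, 1/3, -1], [2/3, -1/3, 0], [-5/2, 1/2, -1]] = [[2, -2, -1]].

X = [[2, -2, -1]]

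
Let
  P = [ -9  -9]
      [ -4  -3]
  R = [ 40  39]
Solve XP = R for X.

P is on the right of X, so right-multiply by P⁻¹: X = RP⁻¹.
det P = -9; the adjugate gives P⁻¹ = [[1/3, -1], [-4/9, 1]].
X = RP⁻¹ = [[40, 39]] · [[1/3, -1], [-4/9, 1]] = [[-4, -1]].

X = [[-4, -1]]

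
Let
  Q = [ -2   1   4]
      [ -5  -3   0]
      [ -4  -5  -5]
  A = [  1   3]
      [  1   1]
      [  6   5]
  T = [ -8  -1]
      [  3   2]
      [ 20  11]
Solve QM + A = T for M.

QM = T − A = [[-9, -4], [2, 1], [14, 6]].
Q is on the left of M, so left-multiply by Q⁻¹: M = Q⁻¹(T − A).
det Q = -3, so Q⁻¹ = [[-5, 5, -4], [25/3, -26/3, 20/3], [-13/3, 14/3, -11/3]].
M = Q⁻¹(T − A) = [[-1, 1], [1, -2], [-3, 0]].

M = [[-1, 1], [1, -2], [-3, 0]]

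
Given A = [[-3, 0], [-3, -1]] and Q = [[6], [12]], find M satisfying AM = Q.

A is on the left of M, so left-multiply by A⁻¹: M = A⁻¹Q.
A has determinant 3; A⁻¹ = [[-1/3, 0], [1, -1]].
M = A⁻¹Q = [[-1/3, 0], [1, -1]] · [[6], [12]] = [[-2], [-6]].

M = [[-2], [-6]]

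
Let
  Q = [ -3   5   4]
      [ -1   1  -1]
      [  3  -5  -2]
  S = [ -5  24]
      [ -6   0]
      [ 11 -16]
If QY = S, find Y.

Y = [[-1, -6], [-4, -2], [3, 4]]

Since Q multiplies Y on the left, Y = Q⁻¹S.
det Q = 4; the adjugate gives Q⁻¹ = [[-7/4, -5/2, -9/4], [-5/4, -3/2, -7/4], [1/2, 0, 1/2]].
Y = Q⁻¹S = [[-7/4, -5/2, -9/4], [-5/4, -3/2, -7/4], [1/2, 0, 1/2]] · [[-5, 24], [-6, 0], [11, -16]] = [[-1, -6], [-4, -2], [3, 4]].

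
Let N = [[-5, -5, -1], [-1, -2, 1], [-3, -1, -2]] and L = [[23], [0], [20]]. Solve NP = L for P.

P = [[-5], [1], [-3]]

Left-multiplying both sides by N⁻¹ gives P = N⁻¹L.
det N = 5; the adjugate gives N⁻¹ = [[1, -9/5, -7/5], [-1, 7/5, 6/5], [-1, 2, 1]].
P = N⁻¹L = [[1, -9/5, -7/5], [-1, 7/5, 6/5], [-1, 2, 1]] · [[23], [0], [20]] = [[-5], [1], [-3]].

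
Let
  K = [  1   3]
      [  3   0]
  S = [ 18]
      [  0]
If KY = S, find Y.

Y = [[0], [6]]

Left-multiplying both sides by K⁻¹ gives Y = K⁻¹S.
det K = -9; the adjugate gives K⁻¹ = [[0, 1/3], [1/3, -1/9]].
Y = K⁻¹S = [[0, 1/3], [1/3, -1/9]] · [[18], [0]] = [[0], [6]].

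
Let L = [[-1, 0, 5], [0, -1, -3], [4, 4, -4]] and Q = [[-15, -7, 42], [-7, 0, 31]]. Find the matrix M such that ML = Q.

Right-multiplying both sides by L⁻¹ gives M = QL⁻¹.
det L = 4, so L⁻¹ = [[4, 5, 5/4], [-3, -4, -3/4], [1, 1, 1/4]].
M = QL⁻¹ = [[-15, -7, 42], [-7, 0, 31]] · [[4, 5, 5/4], [-3, -4, -3/4], [1, 1, 1/4]] = [[3, -5, -3], [3, -4, -1]].

M = [[3, -5, -3], [3, -4, -1]]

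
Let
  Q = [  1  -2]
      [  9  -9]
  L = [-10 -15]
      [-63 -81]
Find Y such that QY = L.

Q is on the left of Y, so left-multiply by Q⁻¹: Y = Q⁻¹L.
det Q = 9; the adjugate gives Q⁻¹ = [[-1, 2/9], [-1, 1/9]].
Y = Q⁻¹L = [[-1, 2/9], [-1, 1/9]] · [[-10, -15], [-63, -81]] = [[-4, -3], [3, 6]].

Y = [[-4, -3], [3, 6]]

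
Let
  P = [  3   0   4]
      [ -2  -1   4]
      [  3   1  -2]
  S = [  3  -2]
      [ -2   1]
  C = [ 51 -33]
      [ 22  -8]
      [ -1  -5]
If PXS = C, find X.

X = [[5, 3], [-4, 2], [0, -3]]

Left-multiply by P⁻¹ and right-multiply by S⁻¹: X = P⁻¹CS⁻¹.
P has determinant -2; P⁻¹ = [[1, -2, -2], [-4, 9, 10], [-1/2, 3/2, 3/2]].
S has determinant -1; S⁻¹ = [[-1, -2], [-2, -3]].
P⁻¹C = [[9, -7], [-16, 10], [6, -3]].
X = (P⁻¹C)S⁻¹ = [[5, 3], [-4, 2], [0, -3]].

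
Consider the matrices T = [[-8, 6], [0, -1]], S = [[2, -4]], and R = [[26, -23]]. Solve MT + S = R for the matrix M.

MT = R − S = [[24, -19]].
T is on the right of M, so right-multiply by T⁻¹: M = (R − S)T⁻¹.
det T = 8, so T⁻¹ = [[-1/8, -3/4], [0, -1]].
M = (R − S)T⁻¹ = [[-3, 1]].

M = [[-3, 1]]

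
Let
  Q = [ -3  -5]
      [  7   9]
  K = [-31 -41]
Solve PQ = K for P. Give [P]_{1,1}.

1

Right-multiplying both sides by Q⁻¹ gives P = KQ⁻¹.
Q has determinant 8; Q⁻¹ = [[9/8, 5/8], [-7/8, -3/8]].
P = KQ⁻¹ = [[-31, -41]] · [[9/8, 5/8], [-7/8, -3/8]] = [[1, -4]].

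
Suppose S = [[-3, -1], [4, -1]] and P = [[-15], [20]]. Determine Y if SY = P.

Left-multiplying both sides by S⁻¹ gives Y = S⁻¹P.
det S = 7; the adjugate gives S⁻¹ = [[-1/7, 1/7], [-4/7, -3/7]].
Y = S⁻¹P = [[-1/7, 1/7], [-4/7, -3/7]] · [[-15], [20]] = [[5], [0]].

Y = [[5], [0]]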